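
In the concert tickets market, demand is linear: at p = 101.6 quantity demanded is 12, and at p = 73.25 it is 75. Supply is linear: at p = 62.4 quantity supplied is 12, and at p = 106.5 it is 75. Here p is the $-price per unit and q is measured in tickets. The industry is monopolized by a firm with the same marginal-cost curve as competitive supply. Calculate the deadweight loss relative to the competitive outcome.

Demand slope = (73.25 − 101.6)/(75 − 12) = −0.45, so p = 107 − 0.45q.
Supply slope = (106.5 − 62.4)/(75 − 12) = 0.7, so p = 54 + 0.7q.
Competitive equilibrium: 107 − 0.45q = 54 + 0.7q → q* = 46.087, p* = 86.2609.
Marginal revenue: MR = 107 − 0.9q. Set MR = MC: 107 − 0.9q = 54 + 0.7q → q_m = 33.125.
Price p_m = 107 − 0.45·33.125 = 92.0938; MC(q_m) = 54 + 0.7·33.125 = 77.1875.
Competitive q* = 46.087, so Δq = 12.962; wedge = 92.0938 − 77.1875 = 14.9063.
Welfare loss = ½ × 12.962 × 14.9063 = $96.61.

$96.61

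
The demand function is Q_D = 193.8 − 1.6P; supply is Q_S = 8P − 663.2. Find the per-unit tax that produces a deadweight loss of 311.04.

In inverse form: demand P = 121.125 − 0.625Q, supply P = 82.9 + 0.125Q.
Competitive equilibrium: 121.125 − 0.625Q = 82.9 + 0.125Q → Q* = 50.9667, P* = 89.2708.
A tax t gives ΔQ = t/0.75 and wedge t, so DWL = t²/1.5.
t²/1.5 = 311.04 → t² = 466.56 → t = 21.6.

21.6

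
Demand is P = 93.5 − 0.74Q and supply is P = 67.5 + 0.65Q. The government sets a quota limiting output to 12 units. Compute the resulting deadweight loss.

Competitive equilibrium: 93.5 − 0.74Q = 67.5 + 0.65Q → Q* = 18.705, P* = 79.6583.
At Q = 12: demand price = 93.5 − 0.74·12 = 84.62; supply price = 67.5 + 0.65·12 = 75.3.
ΔQ = 18.705 − 12 = 6.705; wedge = 84.62 − 75.3 = 9.32.
The triangle = ½ × 6.705 × 9.32 = 31.25.

31.25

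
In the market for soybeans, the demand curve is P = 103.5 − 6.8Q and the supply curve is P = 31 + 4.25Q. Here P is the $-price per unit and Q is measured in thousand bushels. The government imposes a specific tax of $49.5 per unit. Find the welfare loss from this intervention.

$110.87 thousand

Competitive equilibrium: 103.5 − 6.8Q = 31 + 4.25Q → Q* = 6.5611, P* = 58.8846.
With the tax, the buyer price exceeds the seller price by 49.5: (103.5 − 6.8Q) − (31 + 4.25Q) = 49.5 → Q' = 2.0814.
ΔQ = 6.5611 − 2.0814 = 4.4797; the wedge equals the tax, 49.5.
Welfare loss = ½ × 4.4797 × 49.5 = $110.87 thousand.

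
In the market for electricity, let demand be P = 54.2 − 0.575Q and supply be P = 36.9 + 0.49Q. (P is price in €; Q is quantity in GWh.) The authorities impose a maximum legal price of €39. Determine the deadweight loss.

Competitive equilibrium: 54.2 − 0.575Q = 36.9 + 0.49Q → Q* = 16.2441, P* = 44.8596.
At the ceiling P = 39, quantity supplied = (39 − 36.9)/0.49 = 4.2857.
Willingness to pay at Q' = 4.2857: 54.2 − 0.575·4.2857 = 51.7357.
ΔQ = 16.2441 − 4.2857 = 11.9584; wedge = 51.7357 − 39 = 12.7357.
Welfare loss = ½ × 11.9584 × 12.7357 = €76.15.

€76.15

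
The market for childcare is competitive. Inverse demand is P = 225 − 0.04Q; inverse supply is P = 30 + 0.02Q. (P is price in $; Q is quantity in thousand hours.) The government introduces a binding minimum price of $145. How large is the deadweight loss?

$46875 thousand

Competitive equilibrium: 225 − 0.04Q = 30 + 0.02Q → Q* = 3250, P* = 95.
At the floor P = 145, quantity demanded = (225 − 145)/0.04 = 2000.
Sellers' marginal cost at Q' = 2000: 30 + 0.02·2000 = 70.
ΔQ = 3250 − 2000 = 1250; wedge = 145 − 70 = 75.
Welfare loss = ½ × 1250 × 75 = $46875 thousand.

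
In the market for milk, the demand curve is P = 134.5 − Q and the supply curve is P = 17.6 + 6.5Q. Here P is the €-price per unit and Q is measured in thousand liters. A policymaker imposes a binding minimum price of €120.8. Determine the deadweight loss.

€13.35 thousand

Competitive equilibrium: 134.5 − Q = 17.6 + 6.5Q → Q* = 15.5867, P* = 118.9133.
At the floor P = 120.8, quantity demanded = (134.5 − 120.8)/1 = 13.7.
Sellers' marginal cost at Q' = 13.7: 17.6 + 6.5·13.7 = 106.65.
ΔQ = 15.5867 − 13.7 = 1.8867; wedge = 120.8 − 106.65 = 14.15.
DWL = ½ × 1.8867 × 14.15 = €13.35 thousand.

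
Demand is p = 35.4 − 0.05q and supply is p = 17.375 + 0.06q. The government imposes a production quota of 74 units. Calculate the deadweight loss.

Competitive equilibrium: 35.4 − 0.05q = 17.375 + 0.06q → q* = 163.8636, p* = 27.2068.
At q = 74: demand price = 35.4 − 0.05·74 = 31.7; supply price = 17.375 + 0.06·74 = 21.815.
Δq = 163.8636 − 74 = 89.8636; wedge = 31.7 − 21.815 = 9.885.
The triangle = ½ × 89.8636 × 9.885 = 444.15.

444.15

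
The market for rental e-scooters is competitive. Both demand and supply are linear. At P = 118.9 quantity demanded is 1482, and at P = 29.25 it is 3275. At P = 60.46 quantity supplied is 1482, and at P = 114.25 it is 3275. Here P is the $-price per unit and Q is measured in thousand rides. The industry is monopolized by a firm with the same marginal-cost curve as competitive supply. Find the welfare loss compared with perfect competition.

$28965.42 thousand

Demand slope = (29.25 − 118.9)/(3275 − 1482) = −0.05, so P = 193 − 0.05Q.
Supply slope = (114.25 − 60.46)/(3275 − 1482) = 0.03, so P = 16 + 0.03Q.
Competitive equilibrium: 193 − 0.05Q = 16 + 0.03Q → Q* = 2212.5, P* = 82.375.
Marginal revenue: MR = 193 − 0.1Q. Set MR = MC: 193 − 0.1Q = 16 + 0.03Q → Q_m = 1361.53846.
Price P_m = 193 − 0.05·1361.53846 = 124.92308; MC(Q_m) = 16 + 0.03·1361.53846 = 56.84615.
Competitive Q* = 2212.5, so ΔQ = 850.96154; wedge = 124.92308 − 56.84615 = 68.07693.
Welfare loss = ½ × 850.96154 × 68.07693 = $28965.42 thousand.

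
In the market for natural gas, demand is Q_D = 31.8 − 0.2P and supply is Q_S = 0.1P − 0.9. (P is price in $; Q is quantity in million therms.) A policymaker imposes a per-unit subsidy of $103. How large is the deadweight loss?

$353.63 million

In inverse form: demand P = 159 − 5Q, supply P = 9 + 10Q.
Competitive equilibrium: 159 − 5Q = 9 + 10Q → Q* = 10, P* = 109.
The subsidy lowers effective supply by 103: P = 10Q − 94.
New quantity: 159 − 5Q = 10Q − 94 → Q' = 16.86667.
Overproduction ΔQ = 16.86667 − 10 = 6.86667; wedge = subsidy = 103.
Welfare loss = ½ × 6.86667 × 103 = $353.63 million.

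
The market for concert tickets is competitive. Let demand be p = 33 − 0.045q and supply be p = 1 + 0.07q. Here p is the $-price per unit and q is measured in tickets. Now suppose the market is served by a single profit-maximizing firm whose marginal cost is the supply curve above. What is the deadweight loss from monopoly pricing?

$352.17

Competitive equilibrium: 33 − 0.045q = 1 + 0.07q → q* = 278.2609, p* = 20.4783.
Marginal revenue: MR = 33 − 0.09q. Set MR = MC: 33 − 0.09q = 1 + 0.07q → q_m = 200.
Price p_m = 33 − 0.045·200 = 24; MC(q_m) = 1 + 0.07·200 = 15.
Competitive q* = 278.2609, so Δq = 78.2609; wedge = 24 − 15 = 9.
DWL = ½ × 78.2609 × 9 = $352.17.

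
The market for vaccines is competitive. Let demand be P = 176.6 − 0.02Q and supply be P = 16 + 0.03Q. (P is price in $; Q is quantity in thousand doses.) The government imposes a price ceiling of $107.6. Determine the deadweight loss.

Competitive equilibrium: 176.6 − 0.02Q = 16 + 0.03Q → Q* = 3212, P* = 112.36.
At the ceiling P = 107.6, quantity supplied = (107.6 − 16)/0.03 = 3053.3333.
Willingness to pay at Q' = 3053.3333: 176.6 − 0.02·3053.3333 = 115.5333.
ΔQ = 3212 − 3053.3333 = 158.6667; wedge = 115.5333 − 107.6 = 7.9333.
Deadweight loss = ½ × 158.6667 × 7.9333 = $629.38 thousand.

$629.38 thousand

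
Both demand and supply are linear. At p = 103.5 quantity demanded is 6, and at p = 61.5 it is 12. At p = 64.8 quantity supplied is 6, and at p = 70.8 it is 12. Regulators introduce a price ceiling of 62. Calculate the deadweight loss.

233.33

Demand slope = (61.5 − 103.5)/(12 − 6) = −7, so p = 145.5 − 7q.
Supply slope = (70.8 − 64.8)/(12 − 6) = 1, so p = 58.8 + q.
Competitive equilibrium: 145.5 − 7q = 58.8 + q → q* = 10.8375, p* = 69.6375.
At the ceiling p = 62, quantity supplied = (62 − 58.8)/1 = 3.2.
Willingness to pay at q' = 3.2: 145.5 − 7·3.2 = 123.1.
Δq = 10.8375 − 3.2 = 7.6375; wedge = 123.1 − 62 = 61.1.
DWL = ½ × 7.6375 × 61.1 = 233.33.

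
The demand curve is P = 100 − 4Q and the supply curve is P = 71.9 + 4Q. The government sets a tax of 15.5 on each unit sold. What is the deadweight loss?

15.02

Competitive equilibrium: 100 − 4Q = 71.9 + 4Q → Q* = 3.5125, P* = 85.95.
With the tax, the buyer price exceeds the seller price by 15.5: (100 − 4Q) − (71.9 + 4Q) = 15.5 → Q' = 1.575.
ΔQ = 3.5125 − 1.575 = 1.9375; the wedge equals the tax, 15.5.
Deadweight loss = ½ × 1.9375 × 15.5 = 15.02.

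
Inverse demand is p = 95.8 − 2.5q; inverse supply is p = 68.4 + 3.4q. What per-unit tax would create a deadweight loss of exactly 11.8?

Competitive equilibrium: 95.8 − 2.5q = 68.4 + 3.4q → q* = 4.6441, p* = 84.1898.
A tax t gives Δq = t/5.9 and wedge t, so DWL = t²/11.8.
t²/11.8 = 11.8 → t² = 139.24 → t = 11.8.

11.8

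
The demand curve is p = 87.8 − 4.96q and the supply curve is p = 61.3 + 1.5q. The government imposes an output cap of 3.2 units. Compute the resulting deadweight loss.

Competitive equilibrium: 87.8 − 4.96q = 61.3 + 1.5q → q* = 4.1022, p* = 67.4533.
At q = 3.2: demand price = 87.8 − 4.96·3.2 = 71.928; supply price = 61.3 + 1.5·3.2 = 66.1.
Δq = 4.1022 − 3.2 = 0.9022; wedge = 71.928 − 66.1 = 5.828.
The triangle = ½ × 0.9022 × 5.828 = 2.63.

2.63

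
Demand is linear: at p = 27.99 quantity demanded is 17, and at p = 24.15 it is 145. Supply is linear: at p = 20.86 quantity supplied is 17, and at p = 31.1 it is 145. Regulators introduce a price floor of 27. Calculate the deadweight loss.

Demand slope = (24.15 − 27.99)/(145 − 17) = −0.03, so p = 28.5 − 0.03q.
Supply slope = (31.1 − 20.86)/(145 − 17) = 0.08, so p = 19.5 + 0.08q.
Competitive equilibrium: 28.5 − 0.03q = 19.5 + 0.08q → q* = 81.8182, p* = 26.0455.
At the floor p = 27, quantity demanded = (28.5 − 27)/0.03 = 50.
Sellers' marginal cost at q' = 50: 19.5 + 0.08·50 = 23.5.
Δq = 81.8182 − 50 = 31.8182; wedge = 27 − 23.5 = 3.5.
DWL = ½ × 31.8182 × 3.5 = 55.68.

55.68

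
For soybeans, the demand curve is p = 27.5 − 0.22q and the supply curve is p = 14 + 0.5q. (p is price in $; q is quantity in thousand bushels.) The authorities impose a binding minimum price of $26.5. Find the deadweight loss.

Competitive equilibrium: 27.5 − 0.22q = 14 + 0.5q → q* = 18.75, p* = 23.375.
At the floor p = 26.5, quantity demanded = (27.5 − 26.5)/0.22 = 4.5455.
Sellers' marginal cost at q' = 4.5455: 14 + 0.5·4.5455 = 16.2728.
Δq = 18.75 − 4.5455 = 14.2045; wedge = 26.5 − 16.2728 = 10.2272.
Deadweight loss = ½ × 14.2045 × 10.2272 = $72.64 thousand.

$72.64 thousand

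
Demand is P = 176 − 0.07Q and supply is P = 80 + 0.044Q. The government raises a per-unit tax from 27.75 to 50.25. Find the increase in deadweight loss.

Competitive equilibrium: 176 − 0.07Q = 80 + 0.044Q → Q* = 842.1053, P* = 117.0526.
For a per-unit tax t: ΔQ = t/0.114, so DWL = ½·t·(t/0.114) = t²/0.228.
At t = 27.75: DWL = 3377.467. At t = 50.25: DWL = 11074.836.
Increase = 11074.836 − 3377.467 = 7697.37.

7697.37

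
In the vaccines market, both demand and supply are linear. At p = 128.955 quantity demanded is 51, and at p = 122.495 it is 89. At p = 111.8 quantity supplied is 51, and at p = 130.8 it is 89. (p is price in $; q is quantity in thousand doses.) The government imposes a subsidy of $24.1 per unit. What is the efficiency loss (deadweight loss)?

Demand slope = (122.495 − 128.955)/(89 − 51) = −0.17, so p = 137.625 − 0.17q.
Supply slope = (130.8 − 111.8)/(89 − 51) = 0.5, so p = 86.3 + 0.5q.
Competitive equilibrium: 137.625 − 0.17q = 86.3 + 0.5q → q* = 76.6045, p* = 124.6022.
The subsidy lowers effective supply by 24.1: p = 62.2 + 0.5q.
New quantity: 137.625 − 0.17q = 62.2 + 0.5q → q' = 112.5746.
Overproduction Δq = 112.5746 − 76.6045 = 35.9701; wedge = subsidy = 24.1.
DWL = ½ × 35.9701 × 24.1 = $433.44 thousand.

$433.44 thousand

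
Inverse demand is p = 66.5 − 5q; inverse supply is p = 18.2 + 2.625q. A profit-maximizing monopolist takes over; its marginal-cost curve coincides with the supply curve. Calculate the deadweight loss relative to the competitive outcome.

Competitive equilibrium: 66.5 − 5q = 18.2 + 2.625q → q* = 6.3344, p* = 34.8279.
Marginal revenue: MR = 66.5 − 10q. Set MR = MC: 66.5 − 10q = 18.2 + 2.625q → q_m = 3.8257.
Price p_m = 66.5 − 5·3.8257 = 47.3715; MC(q_m) = 18.2 + 2.625·3.8257 = 28.2425.
Competitive q* = 6.3344, so Δq = 2.5087; wedge = 47.3715 − 28.2425 = 19.129.
Welfare loss = ½ × 2.5087 × 19.129 = 23.99.

23.99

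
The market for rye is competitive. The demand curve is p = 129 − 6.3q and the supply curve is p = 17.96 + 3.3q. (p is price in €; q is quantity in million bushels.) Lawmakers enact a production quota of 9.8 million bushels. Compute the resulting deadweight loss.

€14.98 million

Competitive equilibrium: 129 − 6.3q = 17.96 + 3.3q → q* = 11.5667, p* = 56.13.
At q = 9.8: demand price = 129 − 6.3·9.8 = 67.26; supply price = 17.96 + 3.3·9.8 = 50.3.
Δq = 11.5667 − 9.8 = 1.7667; wedge = 67.26 − 50.3 = 16.96.
The triangle = ½ × 1.7667 × 16.96 = €14.98 million.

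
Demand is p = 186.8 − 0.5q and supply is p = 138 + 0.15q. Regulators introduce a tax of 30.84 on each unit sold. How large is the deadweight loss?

731.62

Competitive equilibrium: 186.8 − 0.5q = 138 + 0.15q → q* = 75.0769, p* = 149.2615.
With the tax, the buyer price exceeds the seller price by 30.84: (186.8 − 0.5q) − (138 + 0.15q) = 30.84 → q' = 27.6308.
Δq = 75.0769 − 27.6308 = 47.4461; the wedge equals the tax, 30.84.
The triangle = ½ × 47.4461 × 30.84 = 731.62.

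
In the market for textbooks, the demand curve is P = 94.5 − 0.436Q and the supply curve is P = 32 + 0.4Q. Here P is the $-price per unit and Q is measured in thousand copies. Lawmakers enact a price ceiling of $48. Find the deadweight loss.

Competitive equilibrium: 94.5 − 0.436Q = 32 + 0.4Q → Q* = 74.7608, P* = 61.9043.
At the ceiling P = 48, quantity supplied = (48 − 32)/0.4 = 40.
Willingness to pay at Q' = 40: 94.5 − 0.436·40 = 77.06.
ΔQ = 74.7608 − 40 = 34.7608; wedge = 77.06 − 48 = 29.06.
Welfare loss = ½ × 34.7608 × 29.06 = $505.07 thousand.

$505.07 thousand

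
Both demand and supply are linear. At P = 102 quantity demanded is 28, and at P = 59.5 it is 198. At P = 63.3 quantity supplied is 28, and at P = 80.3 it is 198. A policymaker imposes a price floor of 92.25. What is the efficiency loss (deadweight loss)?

896.43

Demand slope = (59.5 − 102)/(198 − 28) = −0.25, so P = 109 − 0.25Q.
Supply slope = (80.3 − 63.3)/(198 − 28) = 0.1, so P = 60.5 + 0.1Q.
Competitive equilibrium: 109 − 0.25Q = 60.5 + 0.1Q → Q* = 138.5714, P* = 74.3571.
At the floor P = 92.25, quantity demanded = (109 − 92.25)/0.25 = 67.
Sellers' marginal cost at Q' = 67: 60.5 + 0.1·67 = 67.2.
ΔQ = 138.5714 − 67 = 71.5714; wedge = 92.25 − 67.2 = 25.05.
Deadweight loss = ½ × 71.5714 × 25.05 = 896.43.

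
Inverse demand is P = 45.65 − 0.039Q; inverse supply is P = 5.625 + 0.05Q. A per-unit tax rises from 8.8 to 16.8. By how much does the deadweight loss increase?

1150.56

Competitive equilibrium: 45.65 − 0.039Q = 5.625 + 0.05Q → Q* = 449.7191, P* = 28.111.
For a per-unit tax t: ΔQ = t/0.089, so DWL = ½·t·(t/0.089) = t²/0.178.
At t = 8.8: DWL = 435.056. At t = 16.8: DWL = 1585.618.
Increase = 1585.618 − 435.056 = 1150.56.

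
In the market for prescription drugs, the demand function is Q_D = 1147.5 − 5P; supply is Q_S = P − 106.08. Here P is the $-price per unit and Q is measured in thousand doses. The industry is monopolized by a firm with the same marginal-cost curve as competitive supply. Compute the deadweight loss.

In inverse form: demand P = 229.5 − 0.2Q, supply P = 106.08 + Q.
Competitive equilibrium: 229.5 − 0.2Q = 106.08 + Q → Q* = 102.85, P* = 208.93.
Marginal revenue: MR = 229.5 − 0.4Q. Set MR = MC: 229.5 − 0.4Q = 106.08 + Q → Q_m = 88.1571.
Price P_m = 229.5 − 0.2·88.1571 = 211.8686; MC(Q_m) = 106.08 + 1·88.1571 = 194.2371.
Competitive Q* = 102.85, so ΔQ = 14.6929; wedge = 211.8686 − 194.2371 = 17.6315.
Deadweight loss = ½ × 14.6929 × 17.6315 = $129.53 thousand.

$129.53 thousand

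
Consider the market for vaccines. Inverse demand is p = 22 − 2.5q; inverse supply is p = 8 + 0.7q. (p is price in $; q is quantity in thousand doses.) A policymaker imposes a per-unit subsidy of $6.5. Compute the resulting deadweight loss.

Competitive equilibrium: 22 − 2.5q = 8 + 0.7q → q* = 4.375, p* = 11.0625.
The subsidy lowers effective supply by 6.5: p = 1.5 + 0.7q.
New quantity: 22 − 2.5q = 1.5 + 0.7q → q' = 6.4063.
Overproduction Δq = 6.4063 − 4.375 = 2.0313; wedge = subsidy = 6.5.
Deadweight loss = ½ × 2.0313 × 6.5 = $6.60 thousand.

$6.60 thousand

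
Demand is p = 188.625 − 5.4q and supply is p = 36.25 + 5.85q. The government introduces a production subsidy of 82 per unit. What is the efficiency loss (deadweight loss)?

298.84

Competitive equilibrium: 188.625 − 5.4q = 36.25 + 5.85q → q* = 13.5444, p* = 115.485.
The subsidy lowers effective supply by 82: p = 5.85q − 45.75.
New quantity: 188.625 − 5.4q = 5.85q − 45.75 → q' = 20.8333.
Overproduction Δq = 20.8333 − 13.5444 = 7.2889; wedge = subsidy = 82.
DWL = ½ × 7.2889 × 82 = 298.84.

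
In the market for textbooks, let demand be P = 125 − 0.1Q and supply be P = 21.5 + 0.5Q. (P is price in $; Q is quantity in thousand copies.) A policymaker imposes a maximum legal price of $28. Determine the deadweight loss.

Competitive equilibrium: 125 − 0.1Q = 21.5 + 0.5Q → Q* = 172.5, P* = 107.75.
At the ceiling P = 28, quantity supplied = (28 − 21.5)/0.5 = 13.
Willingness to pay at Q' = 13: 125 − 0.1·13 = 123.7.
ΔQ = 172.5 − 13 = 159.5; wedge = 123.7 − 28 = 95.7.
The triangle = ½ × 159.5 × 95.7 = $7632.075 thousand.

$7632.075 thousand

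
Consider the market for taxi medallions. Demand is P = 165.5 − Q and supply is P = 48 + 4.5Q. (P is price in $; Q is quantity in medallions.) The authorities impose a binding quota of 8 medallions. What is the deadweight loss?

Competitive equilibrium: 165.5 − Q = 48 + 4.5Q → Q* = 21.3636, P* = 144.1364.
At Q = 8: demand price = 165.5 − 1·8 = 157.5; supply price = 48 + 4.5·8 = 84.
ΔQ = 21.3636 − 8 = 13.3636; wedge = 157.5 − 84 = 73.5.
DWL = ½ × 13.3636 × 73.5 = $491.11.

$491.11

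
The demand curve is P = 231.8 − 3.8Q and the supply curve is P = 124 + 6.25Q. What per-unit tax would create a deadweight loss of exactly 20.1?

20.1

Competitive equilibrium: 231.8 − 3.8Q = 124 + 6.25Q → Q* = 10.7264, P* = 191.0398.
A tax t gives ΔQ = t/10.05 and wedge t, so DWL = t²/20.1.
t²/20.1 = 20.1 → t² = 404.01 → t = 20.1.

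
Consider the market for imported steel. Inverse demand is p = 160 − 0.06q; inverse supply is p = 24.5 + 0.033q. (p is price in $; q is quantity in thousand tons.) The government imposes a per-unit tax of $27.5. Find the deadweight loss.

Competitive equilibrium: 160 − 0.06q = 24.5 + 0.033q → q* = 1456.9892, p* = 72.5806.
With the tax, the buyer price exceeds the seller price by 27.5: (160 − 0.06q) − (24.5 + 0.033q) = 27.5 → q' = 1161.2903.
Δq = 1456.9892 − 1161.2903 = 295.6989; the wedge equals the tax, 27.5.
DWL = ½ × 295.6989 × 27.5 = $4065.86 thousand.

$4065.86 thousand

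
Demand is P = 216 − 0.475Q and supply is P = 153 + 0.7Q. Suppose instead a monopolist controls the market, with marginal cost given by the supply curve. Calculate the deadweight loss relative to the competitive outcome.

139.97

Competitive equilibrium: 216 − 0.475Q = 153 + 0.7Q → Q* = 53.617, P* = 190.5319.
Marginal revenue: MR = 216 − 0.95Q. Set MR = MC: 216 − 0.95Q = 153 + 0.7Q → Q_m = 38.1818.
Price P_m = 216 − 0.475·38.1818 = 197.8636; MC(Q_m) = 153 + 0.7·38.1818 = 179.7273.
Competitive Q* = 53.617, so ΔQ = 15.4352; wedge = 197.8636 − 179.7273 = 18.1363.
Deadweight loss = ½ × 15.4352 × 18.1363 = 139.97.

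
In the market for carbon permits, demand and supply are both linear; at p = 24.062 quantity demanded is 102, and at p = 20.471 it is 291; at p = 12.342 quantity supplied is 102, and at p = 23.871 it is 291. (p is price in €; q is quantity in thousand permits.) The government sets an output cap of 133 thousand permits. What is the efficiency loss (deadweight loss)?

€533.61 thousand

Demand slope = (20.471 − 24.062)/(291 − 102) = −0.019, so p = 26 − 0.019q.
Supply slope = (23.871 − 12.342)/(291 − 102) = 0.061, so p = 6.12 + 0.061q.
Competitive equilibrium: 26 − 0.019q = 6.12 + 0.061q → q* = 248.5, p* = 21.2785.
At q = 133: demand price = 26 − 0.019·133 = 23.473; supply price = 6.12 + 0.061·133 = 14.233.
Δq = 248.5 − 133 = 115.5; wedge = 23.473 − 14.233 = 9.24.
Welfare loss = ½ × 115.5 × 9.24 = €533.61 thousand.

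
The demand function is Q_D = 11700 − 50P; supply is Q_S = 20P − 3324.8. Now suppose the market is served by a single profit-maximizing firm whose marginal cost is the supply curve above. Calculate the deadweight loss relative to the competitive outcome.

In inverse form: demand P = 234 − 0.02Q, supply P = 166.24 + 0.05Q.
Competitive equilibrium: 234 − 0.02Q = 166.24 + 0.05Q → Q* = 968, P* = 214.64.
Marginal revenue: MR = 234 − 0.04Q. Set MR = MC: 234 − 0.04Q = 166.24 + 0.05Q → Q_m = 752.8889.
Price P_m = 234 − 0.02·752.8889 = 218.9422; MC(Q_m) = 166.24 + 0.05·752.8889 = 203.8844.
Competitive Q* = 968, so ΔQ = 215.1111; wedge = 218.9422 − 203.8844 = 15.0578.
DWL = ½ × 215.1111 × 15.0578 = 1619.55.

1619.55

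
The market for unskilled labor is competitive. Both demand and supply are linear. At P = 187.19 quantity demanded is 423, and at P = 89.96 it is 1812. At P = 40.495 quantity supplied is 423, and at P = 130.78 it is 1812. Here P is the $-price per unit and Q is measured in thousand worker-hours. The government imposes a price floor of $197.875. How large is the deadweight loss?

Demand slope = (89.96 − 187.19)/(1812 − 423) = −0.07, so P = 216.8 − 0.07Q.
Supply slope = (130.78 − 40.495)/(1812 − 423) = 0.065, so P = 13 + 0.065Q.
Competitive equilibrium: 216.8 − 0.07Q = 13 + 0.065Q → Q* = 1509.62963, P* = 111.12593.
At the floor P = 197.875, quantity demanded = (216.8 − 197.875)/0.07 = 270.35714.
Sellers' marginal cost at Q' = 270.35714: 13 + 0.065·270.35714 = 30.57321.
ΔQ = 1509.62963 − 270.35714 = 1239.27249; wedge = 197.875 − 30.57321 = 167.30179.
Welfare loss = ½ × 1239.27249 × 167.30179 = $103666.25 thousand.

$103666.25 thousand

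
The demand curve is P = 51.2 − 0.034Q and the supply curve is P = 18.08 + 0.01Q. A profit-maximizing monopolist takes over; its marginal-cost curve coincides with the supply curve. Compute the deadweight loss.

2368.46

Competitive equilibrium: 51.2 − 0.034Q = 18.08 + 0.01Q → Q* = 752.7273, P* = 25.6073.
Marginal revenue: MR = 51.2 − 0.068Q. Set MR = MC: 51.2 − 0.068Q = 18.08 + 0.01Q → Q_m = 424.6154.
Price P_m = 51.2 − 0.034·424.6154 = 36.7631; MC(Q_m) = 18.08 + 0.01·424.6154 = 22.3262.
Competitive Q* = 752.7273, so ΔQ = 328.1119; wedge = 36.7631 − 22.3262 = 14.4369.
The triangle = ½ × 328.1119 × 14.4369 = 2368.46.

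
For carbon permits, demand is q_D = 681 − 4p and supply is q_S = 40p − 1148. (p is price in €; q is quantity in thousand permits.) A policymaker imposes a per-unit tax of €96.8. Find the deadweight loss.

€17036.80 thousand

In inverse form: demand p = 170.25 − 0.25q, supply p = 28.7 + 0.025q.
Competitive equilibrium: 170.25 − 0.25q = 28.7 + 0.025q → q* = 514.7273, p* = 41.5682.
With the tax, the buyer price exceeds the seller price by 96.8: (170.25 − 0.25q) − (28.7 + 0.025q) = 96.8 → q' = 162.7273.
Δq = 514.7273 − 162.7273 = 352; the wedge equals the tax, 96.8.
Deadweight loss = ½ × 352 × 96.8 = €17036.80 thousand.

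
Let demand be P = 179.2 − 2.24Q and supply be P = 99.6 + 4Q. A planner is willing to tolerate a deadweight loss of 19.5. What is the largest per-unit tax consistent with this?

15.6

Competitive equilibrium: 179.2 − 2.24Q = 99.6 + 4Q → Q* = 12.7564, P* = 150.6256.
A tax t gives ΔQ = t/6.24 and wedge t, so DWL = t²/12.48.
t²/12.48 = 19.5 → t² = 243.36 → t = 15.6.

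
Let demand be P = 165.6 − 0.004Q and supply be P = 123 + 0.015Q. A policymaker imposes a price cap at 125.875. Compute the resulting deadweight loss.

39940.84

Competitive equilibrium: 165.6 − 0.004Q = 123 + 0.015Q → Q* = 2242.1052632, P* = 156.6315789.
At the ceiling P = 125.875, quantity supplied = (125.875 − 123)/0.015 = 191.6666667.
Willingness to pay at Q' = 191.6666667: 165.6 − 0.004·191.6666667 = 164.8333333.
ΔQ = 2242.1052632 − 191.6666667 = 2050.4385965; wedge = 164.8333333 − 125.875 = 38.9583333.
Deadweight loss = ½ × 2050.4385965 × 38.9583333 = 39940.84.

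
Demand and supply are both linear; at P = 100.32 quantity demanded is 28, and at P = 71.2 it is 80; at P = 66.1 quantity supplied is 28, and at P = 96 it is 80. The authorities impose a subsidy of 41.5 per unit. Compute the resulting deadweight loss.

758.70

Demand slope = (71.2 − 100.32)/(80 − 28) = −0.56, so P = 116 − 0.56Q.
Supply slope = (96 − 66.1)/(80 − 28) = 0.575, so P = 50 + 0.575Q.
Competitive equilibrium: 116 − 0.56Q = 50 + 0.575Q → Q* = 58.1498, P* = 83.4361.
The subsidy lowers effective supply by 41.5: P = 8.5 + 0.575Q.
New quantity: 116 − 0.56Q = 8.5 + 0.575Q → Q' = 94.7137.
Overproduction ΔQ = 94.7137 − 58.1498 = 36.5639; wedge = subsidy = 41.5.
The triangle = ½ × 36.5639 × 41.5 = 758.70.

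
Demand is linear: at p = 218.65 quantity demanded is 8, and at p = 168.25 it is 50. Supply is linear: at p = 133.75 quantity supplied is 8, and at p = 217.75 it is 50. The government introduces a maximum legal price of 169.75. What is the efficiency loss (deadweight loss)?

116.45

Demand slope = (168.25 − 218.65)/(50 − 8) = −1.2, so p = 228.25 − 1.2q.
Supply slope = (217.75 − 133.75)/(50 − 8) = 2, so p = 117.75 + 2q.
Competitive equilibrium: 228.25 − 1.2q = 117.75 + 2q → q* = 34.5313, p* = 186.8125.
At the ceiling p = 169.75, quantity supplied = (169.75 − 117.75)/2 = 26.
Willingness to pay at q' = 26: 228.25 − 1.2·26 = 197.05.
Δq = 34.5313 − 26 = 8.5313; wedge = 197.05 − 169.75 = 27.3.
Welfare loss = ½ × 8.5313 × 27.3 = 116.45.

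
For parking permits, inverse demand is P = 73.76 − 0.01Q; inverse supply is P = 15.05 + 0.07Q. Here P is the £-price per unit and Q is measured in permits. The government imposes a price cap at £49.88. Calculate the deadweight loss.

Competitive equilibrium: 73.76 − 0.01Q = 15.05 + 0.07Q → Q* = 733.875, P* = 66.4213.
At the ceiling P = 49.88, quantity supplied = (49.88 − 15.05)/0.07 = 497.5714.
Willingness to pay at Q' = 497.5714: 73.76 − 0.01·497.5714 = 68.7843.
ΔQ = 733.875 − 497.5714 = 236.3036; wedge = 68.7843 − 49.88 = 18.9043.
DWL = ½ × 236.3036 × 18.9043 = £2233.58.

£2233.58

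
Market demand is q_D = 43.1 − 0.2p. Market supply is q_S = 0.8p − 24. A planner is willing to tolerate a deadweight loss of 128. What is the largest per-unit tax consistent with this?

In inverse form: demand p = 215.5 − 5q, supply p = 30 + 1.25q.
Competitive equilibrium: 215.5 − 5q = 30 + 1.25q → q* = 29.68, p* = 67.1.
A tax t gives Δq = t/6.25 and wedge t, so DWL = t²/12.5.
t²/12.5 = 128 → t² = 1600 → t = 40.

40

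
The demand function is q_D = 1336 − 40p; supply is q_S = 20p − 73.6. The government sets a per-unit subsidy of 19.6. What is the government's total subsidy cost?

In inverse form: demand p = 33.4 − 0.025q, supply p = 3.68 + 0.05q.
Competitive equilibrium: 33.4 − 0.025q = 3.68 + 0.05q → q* = 396.2667, p* = 23.4933.
The subsidy lowers effective supply by 19.6: p = 0.05q − 15.92.
New quantity: 33.4 − 0.025q = 0.05q − 15.92 → q' = 657.6.
Total subsidy cost = 19.6 × 657.6 = 12888.96.

12888.96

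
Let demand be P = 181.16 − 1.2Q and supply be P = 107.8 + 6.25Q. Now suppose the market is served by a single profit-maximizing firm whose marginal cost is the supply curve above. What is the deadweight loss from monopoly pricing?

Competitive equilibrium: 181.16 − 1.2Q = 107.8 + 6.25Q → Q* = 9.847, P* = 169.3436.
Marginal revenue: MR = 181.16 − 2.4Q. Set MR = MC: 181.16 − 2.4Q = 107.8 + 6.25Q → Q_m = 8.4809.
Price P_m = 181.16 − 1.2·8.4809 = 170.9829; MC(Q_m) = 107.8 + 6.25·8.4809 = 160.8056.
Competitive Q* = 9.847, so ΔQ = 1.3661; wedge = 170.9829 − 160.8056 = 10.1773.
DWL = ½ × 1.3661 × 10.1773 = 6.95.

6.95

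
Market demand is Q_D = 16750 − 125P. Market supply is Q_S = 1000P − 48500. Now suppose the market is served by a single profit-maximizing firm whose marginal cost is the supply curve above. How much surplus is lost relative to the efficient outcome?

In inverse form: demand P = 134 − 0.008Q, supply P = 48.5 + 0.001Q.
Competitive equilibrium: 134 − 0.008Q = 48.5 + 0.001Q → Q* = 9500, P* = 58.
Marginal revenue: MR = 134 − 0.016Q. Set MR = MC: 134 − 0.016Q = 48.5 + 0.001Q → Q_m = 5029.411765.
Price P_m = 134 − 0.008·5029.411765 = 93.764706; MC(Q_m) = 48.5 + 0.001·5029.411765 = 53.529412.
Competitive Q* = 9500, so ΔQ = 4470.588235; wedge = 93.764706 − 53.529412 = 40.235294.
The triangle = ½ × 4470.588235 × 40.235294 = 89937.72.

89937.72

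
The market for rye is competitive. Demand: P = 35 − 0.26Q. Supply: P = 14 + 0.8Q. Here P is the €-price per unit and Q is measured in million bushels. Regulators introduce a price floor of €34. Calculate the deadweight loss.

Competitive equilibrium: 35 − 0.26Q = 14 + 0.8Q → Q* = 19.8113, P* = 29.8491.
At the floor P = 34, quantity demanded = (35 − 34)/0.26 = 3.8462.
Sellers' marginal cost at Q' = 3.8462: 14 + 0.8·3.8462 = 17.077.
ΔQ = 19.8113 − 3.8462 = 15.9651; wedge = 34 − 17.077 = 16.923.
Welfare loss = ½ × 15.9651 × 16.923 = €135.09 million.

€135.09 million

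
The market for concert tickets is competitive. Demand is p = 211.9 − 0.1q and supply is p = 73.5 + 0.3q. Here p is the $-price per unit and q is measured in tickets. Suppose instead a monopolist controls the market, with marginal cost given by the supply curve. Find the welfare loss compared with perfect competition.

$957.728

Competitive equilibrium: 211.9 − 0.1q = 73.5 + 0.3q → q* = 346, p* = 177.3.
Marginal revenue: MR = 211.9 − 0.2q. Set MR = MC: 211.9 − 0.2q = 73.5 + 0.3q → q_m = 276.8.
Price p_m = 211.9 − 0.1·276.8 = 184.22; MC(q_m) = 73.5 + 0.3·276.8 = 156.54.
Competitive q* = 346, so Δq = 69.2; wedge = 184.22 − 156.54 = 27.68.
DWL = ½ × 69.2 × 27.68 = $957.728.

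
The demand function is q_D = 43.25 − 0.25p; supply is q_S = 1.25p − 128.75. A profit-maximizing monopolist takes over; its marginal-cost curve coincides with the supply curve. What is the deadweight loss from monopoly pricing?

105.46

In inverse form: demand p = 173 − 4q, supply p = 103 + 0.8q.
Competitive equilibrium: 173 − 4q = 103 + 0.8q → q* = 14.5833, p* = 114.6667.
Marginal revenue: MR = 173 − 8q. Set MR = MC: 173 − 8q = 103 + 0.8q → q_m = 7.9545.
Price p_m = 173 − 4·7.9545 = 141.182; MC(q_m) = 103 + 0.8·7.9545 = 109.3636.
Competitive q* = 14.5833, so Δq = 6.6288; wedge = 141.182 − 109.3636 = 31.8184.
DWL = ½ × 6.6288 × 31.8184 = 105.46.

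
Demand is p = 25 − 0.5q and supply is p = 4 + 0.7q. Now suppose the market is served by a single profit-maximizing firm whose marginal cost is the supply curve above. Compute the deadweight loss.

15.90

Competitive equilibrium: 25 − 0.5q = 4 + 0.7q → q* = 17.5, p* = 16.25.
Marginal revenue: MR = 25 − q. Set MR = MC: 25 − q = 4 + 0.7q → q_m = 12.3529.
Price p_m = 25 − 0.5·12.3529 = 18.8236; MC(q_m) = 4 + 0.7·12.3529 = 12.647.
Competitive q* = 17.5, so Δq = 5.1471; wedge = 18.8236 − 12.647 = 6.1766.
The triangle = ½ × 5.1471 × 6.1766 = 15.90.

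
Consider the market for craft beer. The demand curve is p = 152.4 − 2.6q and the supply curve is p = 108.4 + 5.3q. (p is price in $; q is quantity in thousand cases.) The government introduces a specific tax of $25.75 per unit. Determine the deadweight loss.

Competitive equilibrium: 152.4 − 2.6q = 108.4 + 5.3q → q* = 5.5696, p* = 137.919.
With the tax, the buyer price exceeds the seller price by 25.75: (152.4 − 2.6q) − (108.4 + 5.3q) = 25.75 → q' = 2.3101.
Δq = 5.5696 − 2.3101 = 3.2595; the wedge equals the tax, 25.75.
Welfare loss = ½ × 3.2595 × 25.75 = $41.97 thousand.

$41.97 thousand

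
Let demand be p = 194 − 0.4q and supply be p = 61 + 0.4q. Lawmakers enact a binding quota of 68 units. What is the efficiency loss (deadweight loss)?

3861.225

Competitive equilibrium: 194 − 0.4q = 61 + 0.4q → q* = 166.25, p* = 127.5.
At q = 68: demand price = 194 − 0.4·68 = 166.8; supply price = 61 + 0.4·68 = 88.2.
Δq = 166.25 − 68 = 98.25; wedge = 166.8 − 88.2 = 78.6.
Welfare loss = ½ × 98.25 × 78.6 = 3861.225.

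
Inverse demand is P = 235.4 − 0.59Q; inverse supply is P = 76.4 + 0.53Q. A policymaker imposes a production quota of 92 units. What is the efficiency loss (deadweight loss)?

1398

Competitive equilibrium: 235.4 − 0.59Q = 76.4 + 0.53Q → Q* = 141.9643, P* = 151.6411.
At Q = 92: demand price = 235.4 − 0.59·92 = 181.12; supply price = 76.4 + 0.53·92 = 125.16.
ΔQ = 141.9643 − 92 = 49.9643; wedge = 181.12 − 125.16 = 55.96.
Deadweight loss = ½ × 49.9643 × 55.96 = 1398.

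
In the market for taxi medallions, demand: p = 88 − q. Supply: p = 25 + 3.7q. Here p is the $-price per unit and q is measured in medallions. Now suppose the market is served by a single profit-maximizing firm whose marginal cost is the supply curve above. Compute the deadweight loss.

$13

Competitive equilibrium: 88 − q = 25 + 3.7q → q* = 13.4043, p* = 74.5957.
Marginal revenue: MR = 88 − 2q. Set MR = MC: 88 − 2q = 25 + 3.7q → q_m = 11.0526.
Price p_m = 88 − 1·11.0526 = 76.9474; MC(q_m) = 25 + 3.7·11.0526 = 65.8946.
Competitive q* = 13.4043, so Δq = 2.3517; wedge = 76.9474 − 65.8946 = 11.0528.
Welfare loss = ½ × 2.3517 × 11.0528 = $13.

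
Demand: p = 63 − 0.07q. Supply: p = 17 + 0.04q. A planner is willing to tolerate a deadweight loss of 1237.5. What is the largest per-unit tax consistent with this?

Competitive equilibrium: 63 − 0.07q = 17 + 0.04q → q* = 418.1818, p* = 33.7273.
A tax t gives Δq = t/0.11 and wedge t, so DWL = t²/0.22.
t²/0.22 = 1237.5 → t² = 272.25 → t = 16.5.

16.5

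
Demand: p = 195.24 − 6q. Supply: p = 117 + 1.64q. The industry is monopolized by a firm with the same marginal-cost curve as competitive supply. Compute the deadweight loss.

Competitive equilibrium: 195.24 − 6q = 117 + 1.64q → q* = 10.2408, p* = 133.795.
Marginal revenue: MR = 195.24 − 12q. Set MR = MC: 195.24 − 12q = 117 + 1.64q → q_m = 5.7361.
Price p_m = 195.24 − 6·5.7361 = 160.8234; MC(q_m) = 117 + 1.64·5.7361 = 126.4072.
Competitive q* = 10.2408, so Δq = 4.5047; wedge = 160.8234 − 126.4072 = 34.4162.
Deadweight loss = ½ × 4.5047 × 34.4162 = 77.52.

77.52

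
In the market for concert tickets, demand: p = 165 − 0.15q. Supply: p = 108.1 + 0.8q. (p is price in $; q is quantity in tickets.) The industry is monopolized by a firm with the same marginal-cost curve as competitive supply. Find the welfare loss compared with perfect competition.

$31.69

Competitive equilibrium: 165 − 0.15q = 108.1 + 0.8q → q* = 59.8947, p* = 156.0158.
Marginal revenue: MR = 165 − 0.3q. Set MR = MC: 165 − 0.3q = 108.1 + 0.8q → q_m = 51.7273.
Price p_m = 165 − 0.15·51.7273 = 157.2409; MC(q_m) = 108.1 + 0.8·51.7273 = 149.4818.
Competitive q* = 59.8947, so Δq = 8.1674; wedge = 157.2409 − 149.4818 = 7.7591.
Welfare loss = ½ × 8.1674 × 7.7591 = $31.69.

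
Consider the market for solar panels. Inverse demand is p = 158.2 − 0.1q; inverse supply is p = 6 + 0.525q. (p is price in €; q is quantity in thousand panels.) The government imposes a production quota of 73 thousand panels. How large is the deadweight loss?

€9086.58 thousand

Competitive equilibrium: 158.2 − 0.1q = 6 + 0.525q → q* = 243.52, p* = 133.848.
At q = 73: demand price = 158.2 − 0.1·73 = 150.9; supply price = 6 + 0.525·73 = 44.325.
Δq = 243.52 − 73 = 170.52; wedge = 150.9 − 44.325 = 106.575.
Deadweight loss = ½ × 170.52 × 106.575 = €9086.58 thousand.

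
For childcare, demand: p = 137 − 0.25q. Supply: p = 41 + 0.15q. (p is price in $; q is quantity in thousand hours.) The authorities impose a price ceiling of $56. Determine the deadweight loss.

Competitive equilibrium: 137 − 0.25q = 41 + 0.15q → q* = 240, p* = 77.
At the ceiling p = 56, quantity supplied = (56 − 41)/0.15 = 100.
Willingness to pay at q' = 100: 137 − 0.25·100 = 112.
Δq = 240 − 100 = 140; wedge = 112 − 56 = 56.
Deadweight loss = ½ × 140 × 56 = $3920 thousand.

$3920 thousand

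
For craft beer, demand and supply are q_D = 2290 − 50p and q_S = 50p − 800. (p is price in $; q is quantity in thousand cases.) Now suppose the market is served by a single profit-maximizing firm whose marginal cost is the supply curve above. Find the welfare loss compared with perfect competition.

$1233.39 thousand

In inverse form: demand p = 45.8 − 0.02q, supply p = 16 + 0.02q.
Competitive equilibrium: 45.8 − 0.02q = 16 + 0.02q → q* = 745, p* = 30.9.
Marginal revenue: MR = 45.8 − 0.04q. Set MR = MC: 45.8 − 0.04q = 16 + 0.02q → q_m = 496.66667.
Price p_m = 45.8 − 0.02·496.66667 = 35.86667; MC(q_m) = 16 + 0.02·496.66667 = 25.93333.
Competitive q* = 745, so Δq = 248.33333; wedge = 35.86667 − 25.93333 = 9.93334.
Welfare loss = ½ × 248.33333 × 9.93334 = $1233.39 thousand.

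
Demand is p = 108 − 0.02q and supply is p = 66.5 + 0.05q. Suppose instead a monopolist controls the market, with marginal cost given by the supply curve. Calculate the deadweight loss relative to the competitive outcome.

Competitive equilibrium: 108 − 0.02q = 66.5 + 0.05q → q* = 592.85714, p* = 96.14286.
Marginal revenue: MR = 108 − 0.04q. Set MR = MC: 108 − 0.04q = 66.5 + 0.05q → q_m = 461.11111.
Price p_m = 108 − 0.02·461.11111 = 98.77778; MC(q_m) = 66.5 + 0.05·461.11111 = 89.55556.
Competitive q* = 592.85714, so Δq = 131.74603; wedge = 98.77778 − 89.55556 = 9.22222.
The triangle = ½ × 131.74603 × 9.22222 = 607.50.

607.50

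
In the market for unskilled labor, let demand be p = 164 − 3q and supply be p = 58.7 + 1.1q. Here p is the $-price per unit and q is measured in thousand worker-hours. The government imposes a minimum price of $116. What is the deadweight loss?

$192.21 thousand

Competitive equilibrium: 164 − 3q = 58.7 + 1.1q → q* = 25.6829, p* = 86.9512.
At the floor p = 116, quantity demanded = (164 − 116)/3 = 16.
Sellers' marginal cost at q' = 16: 58.7 + 1.1·16 = 76.3.
Δq = 25.6829 − 16 = 9.6829; wedge = 116 − 76.3 = 39.7.
DWL = ½ × 9.6829 × 39.7 = $192.21 thousand.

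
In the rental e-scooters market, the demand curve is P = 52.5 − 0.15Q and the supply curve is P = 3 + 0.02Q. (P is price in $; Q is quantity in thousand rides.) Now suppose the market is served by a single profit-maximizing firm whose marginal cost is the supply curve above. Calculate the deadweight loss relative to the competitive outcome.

Competitive equilibrium: 52.5 − 0.15Q = 3 + 0.02Q → Q* = 291.17647, P* = 8.82353.
Marginal revenue: MR = 52.5 − 0.3Q. Set MR = MC: 52.5 − 0.3Q = 3 + 0.02Q → Q_m = 154.6875.
Price P_m = 52.5 − 0.15·154.6875 = 29.29688; MC(Q_m) = 3 + 0.02·154.6875 = 6.09375.
Competitive Q* = 291.17647, so ΔQ = 136.48897; wedge = 29.29688 − 6.09375 = 23.20313.
The triangle = ½ × 136.48897 × 23.20313 = $1583.49 thousand.

$1583.49 thousand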